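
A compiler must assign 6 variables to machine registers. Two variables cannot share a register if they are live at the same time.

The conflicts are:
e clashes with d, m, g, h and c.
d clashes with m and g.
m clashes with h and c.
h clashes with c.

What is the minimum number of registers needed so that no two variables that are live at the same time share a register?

4

e, m, h, c all conflict with each other, so at least 4 registers are needed.
Using 4 registers: e=1, d=3, m=2, g=2, h=3, c=4. No two conflicting variables share a register.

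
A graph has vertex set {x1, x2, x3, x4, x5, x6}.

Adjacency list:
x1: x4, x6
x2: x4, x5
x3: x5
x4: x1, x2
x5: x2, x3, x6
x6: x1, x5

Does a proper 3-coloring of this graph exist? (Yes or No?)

The chromatic number is 3. The cycle x4-x2-x5-x6-x1-x4 has odd length 5, so it cannot be 2-colored; at least 3 colors are needed.
3 colors suffice: color 1 → {x4, x5}; color 2 → {x1, x2, x3}; color 3 → {x6}.
That is already a proper 3-coloring.

Yes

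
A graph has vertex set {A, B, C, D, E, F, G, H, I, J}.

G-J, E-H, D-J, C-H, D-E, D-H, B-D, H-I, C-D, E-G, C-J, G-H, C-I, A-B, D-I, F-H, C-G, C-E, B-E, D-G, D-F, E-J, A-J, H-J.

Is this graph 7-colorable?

Yes

The chromatic number is 6. C, D, E, G, H, J are pairwise adjacent (a clique of size 6), so at least 6 colors are needed.
6 colors suffice: color 1 → {A, D}; color 2 → {B, H}; color 3 → {F, I, J}; color 4 → {C}; color 5 → {E}; color 6 → {G}.
Since 7 ≥ 6, a proper 7-coloring certainly exists.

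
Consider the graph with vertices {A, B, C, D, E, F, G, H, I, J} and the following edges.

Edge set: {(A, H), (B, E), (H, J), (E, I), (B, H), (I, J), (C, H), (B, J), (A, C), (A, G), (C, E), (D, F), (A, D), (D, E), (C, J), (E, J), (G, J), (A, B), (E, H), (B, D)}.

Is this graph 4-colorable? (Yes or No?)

Yes

The chromatic number is 4. B, E, H, J form a clique, so at least 4 colors are needed.
4 colors suffice: color red → {A, E, F}; color blue → {D, J}; color green → {B, C, G, I}; color yellow → {H}.
That is already a proper 4-coloring.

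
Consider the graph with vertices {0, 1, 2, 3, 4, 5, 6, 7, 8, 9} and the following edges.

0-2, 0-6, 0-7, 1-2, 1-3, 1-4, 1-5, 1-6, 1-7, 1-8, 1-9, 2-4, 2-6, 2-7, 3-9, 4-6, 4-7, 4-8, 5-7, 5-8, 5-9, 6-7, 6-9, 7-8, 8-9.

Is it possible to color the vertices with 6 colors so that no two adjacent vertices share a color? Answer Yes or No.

Yes

The chromatic number is 5. 1, 2, 4, 6, 7 are pairwise adjacent (a clique of size 5), so at least 5 colors are needed.
5 colors suffice: color red → {0, 1}; color blue → {7, 9}; color green → {3, 6, 8}; color yellow → {2, 5}; color purple → {4}.
Since 6 ≥ 5, a proper 6-coloring certainly exists.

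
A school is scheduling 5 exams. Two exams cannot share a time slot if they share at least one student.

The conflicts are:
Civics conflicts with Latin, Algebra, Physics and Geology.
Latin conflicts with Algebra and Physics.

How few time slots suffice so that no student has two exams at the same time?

Civics, Latin, Algebra all conflict with each other, so at least 3 time slots are needed.
A valid assignment using 3 time slots: Civics=1, Latin=2, Algebra=3, Physics=3, Geology=2. Each listed conflict is separated.

3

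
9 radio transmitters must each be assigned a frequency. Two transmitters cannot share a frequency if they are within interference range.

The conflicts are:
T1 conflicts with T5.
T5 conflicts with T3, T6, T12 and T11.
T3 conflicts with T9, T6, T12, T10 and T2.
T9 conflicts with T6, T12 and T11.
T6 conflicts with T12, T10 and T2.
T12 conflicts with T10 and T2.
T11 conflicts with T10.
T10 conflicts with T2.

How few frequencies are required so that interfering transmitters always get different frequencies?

T3, T6, T12, T10, T2 are mutually in conflict, so at least 5 frequencies are needed.
Using 5 frequencies: T1=1, T5=4, T3=1, T9=4, T6=3, T12=2, T11=1, T10=4, T2=5. Each listed conflict is separated.

5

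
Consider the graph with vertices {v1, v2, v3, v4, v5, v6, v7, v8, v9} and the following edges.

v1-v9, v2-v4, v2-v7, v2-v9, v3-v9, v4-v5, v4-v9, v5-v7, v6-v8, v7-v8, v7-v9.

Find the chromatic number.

3

v2, v4, v9 form a triangle, so at least 3 colors are needed.
A valid assignment using 3 colors: v1=2, v2=3, v3=2, v4=2, v5=1, v6=2, v7=2, v8=1, v9=1. No two adjacent vertices share a color.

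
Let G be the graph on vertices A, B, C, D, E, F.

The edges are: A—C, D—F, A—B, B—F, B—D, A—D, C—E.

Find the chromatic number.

A, B, D are mutually adjacent, so at least 3 colors are needed.
One proper 3-coloring: A=red, B=green, C=blue, D=blue, E=red, F=red. Every edge joins two different colors.

3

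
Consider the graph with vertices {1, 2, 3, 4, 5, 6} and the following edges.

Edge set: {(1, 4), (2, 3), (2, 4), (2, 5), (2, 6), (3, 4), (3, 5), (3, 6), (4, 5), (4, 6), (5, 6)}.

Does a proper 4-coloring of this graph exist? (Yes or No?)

2, 3, 4, 5, 6 are pairwise adjacent (a clique of size 5), so at least 5 colors are needed.
So 4 colors are not enough.

No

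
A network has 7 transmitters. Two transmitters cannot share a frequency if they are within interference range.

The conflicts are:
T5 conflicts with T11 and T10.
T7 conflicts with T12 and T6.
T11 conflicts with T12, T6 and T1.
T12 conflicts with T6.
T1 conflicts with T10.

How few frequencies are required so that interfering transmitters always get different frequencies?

3

T7, T12, T6 all conflict with each other, so at least 3 frequencies are needed.
3 frequencies suffice: frequency 1 → {T7, T11, T10}; frequency 2 → {T5, T6, T1}; frequency 3 → {T12}. No two conflicting transmitters share a frequency.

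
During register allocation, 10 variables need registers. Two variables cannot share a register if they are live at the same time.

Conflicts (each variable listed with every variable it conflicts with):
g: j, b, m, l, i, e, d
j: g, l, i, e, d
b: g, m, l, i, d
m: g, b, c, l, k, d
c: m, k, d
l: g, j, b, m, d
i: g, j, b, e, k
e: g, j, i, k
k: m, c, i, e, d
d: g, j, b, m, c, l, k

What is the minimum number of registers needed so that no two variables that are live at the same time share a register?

g, b, m, l, d pairwise conflict, so at least 5 registers are needed.
Using 5 registers: g=1, j=3, b=5, m=3, c=4, l=4, i=2, e=4, k=1, d=2. Each listed conflict is separated.

5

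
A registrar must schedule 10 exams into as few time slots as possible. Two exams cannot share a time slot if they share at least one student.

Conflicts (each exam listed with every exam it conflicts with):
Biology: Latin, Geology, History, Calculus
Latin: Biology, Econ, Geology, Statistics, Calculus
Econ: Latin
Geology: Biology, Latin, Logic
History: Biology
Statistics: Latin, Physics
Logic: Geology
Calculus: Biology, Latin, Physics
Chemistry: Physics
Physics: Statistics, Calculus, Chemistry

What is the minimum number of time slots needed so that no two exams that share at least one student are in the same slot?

Biology, Latin, Calculus pairwise conflict, so at least 3 time slots are needed.
A valid assignment using 3 time slots: Biology=2, Latin=1, Econ=2, Geology=3, History=1, Statistics=2, Logic=1, Calculus=3, Chemistry=2, Physics=1. Each listed conflict is separated.

3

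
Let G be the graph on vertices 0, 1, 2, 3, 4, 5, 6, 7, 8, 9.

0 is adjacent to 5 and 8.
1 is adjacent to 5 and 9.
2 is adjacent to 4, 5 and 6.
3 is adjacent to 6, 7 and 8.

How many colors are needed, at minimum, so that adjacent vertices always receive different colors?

2

3 and 7 are adjacent, so at least 2 colors are needed.
2 colors suffice: color red → {0, 1, 2, 3}; color blue → {4, 5, 6, 7, 8, 9}. Every edge joins two different colors.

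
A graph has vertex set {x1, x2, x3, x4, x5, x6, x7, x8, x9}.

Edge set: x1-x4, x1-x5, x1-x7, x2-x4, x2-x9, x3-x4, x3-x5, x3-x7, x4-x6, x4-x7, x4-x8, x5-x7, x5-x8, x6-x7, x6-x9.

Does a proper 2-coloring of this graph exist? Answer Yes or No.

x1, x5, x7 form a triangle, so at least 3 colors are needed.
So 2 colors are not enough.

No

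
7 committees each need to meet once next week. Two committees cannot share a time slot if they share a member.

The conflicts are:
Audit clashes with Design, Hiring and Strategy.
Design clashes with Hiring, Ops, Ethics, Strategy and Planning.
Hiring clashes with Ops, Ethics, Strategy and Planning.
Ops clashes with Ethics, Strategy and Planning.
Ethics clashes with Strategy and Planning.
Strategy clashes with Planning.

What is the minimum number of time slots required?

6

Design, Hiring, Ops, Ethics, Strategy, Planning all conflict with each other, so at least 6 time slots are needed.
6 time slots suffice: time slot 1 → {Strategy}; time slot 2 → {Design}; time slot 3 → {Hiring}; time slot 4 → {Audit, Ops}; time slot 5 → {Ethics}; time slot 6 → {Planning}. Each listed conflict is separated.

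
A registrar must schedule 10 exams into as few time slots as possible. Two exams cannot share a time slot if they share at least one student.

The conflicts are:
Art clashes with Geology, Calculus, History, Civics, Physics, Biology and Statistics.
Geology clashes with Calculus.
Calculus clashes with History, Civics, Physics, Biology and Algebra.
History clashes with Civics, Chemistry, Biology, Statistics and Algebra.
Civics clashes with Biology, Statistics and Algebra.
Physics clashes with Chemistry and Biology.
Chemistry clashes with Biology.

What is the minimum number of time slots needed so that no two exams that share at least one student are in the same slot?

5

Art, Calculus, History, Civics, Biology pairwise conflict, so at least 5 time slots are needed.
A valid assignment using 5 time slots: Art=2, Geology=3, Calculus=1, History=3, Civics=5, Physics=3, Chemistry=1, Biology=4, Statistics=1, Algebra=2. Each listed conflict is separated.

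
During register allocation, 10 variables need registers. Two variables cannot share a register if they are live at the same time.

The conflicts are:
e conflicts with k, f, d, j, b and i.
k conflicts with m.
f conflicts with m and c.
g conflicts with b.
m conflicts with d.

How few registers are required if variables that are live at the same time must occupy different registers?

2

e and j conflict, so at least 2 registers are needed.
2 registers suffice: register 1 → {e, g, m, c}; register 2 → {k, f, d, j, b, i}. Every pair that conflicts lands in different registers.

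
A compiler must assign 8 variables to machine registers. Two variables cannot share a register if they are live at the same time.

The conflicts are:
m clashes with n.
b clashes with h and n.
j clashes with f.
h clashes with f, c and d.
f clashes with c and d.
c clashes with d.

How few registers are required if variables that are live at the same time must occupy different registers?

h, f, c, d are mutually in conflict, so at least 4 registers are needed.
4 registers suffice: register 1 → {f, n}; register 2 → {m, j, h}; register 3 → {b, c}; register 4 → {d}. Each listed conflict is separated.

4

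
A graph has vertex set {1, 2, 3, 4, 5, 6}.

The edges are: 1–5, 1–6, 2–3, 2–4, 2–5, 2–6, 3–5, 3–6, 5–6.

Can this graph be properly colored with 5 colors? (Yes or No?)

Yes

The chromatic number is 4. 2, 3, 5, 6 form a clique, so at least 4 colors are needed.
4 colors suffice: 1=b, 2=b, 3=d, 4=a, 5=c, 6=a.
Since 5 ≥ 4, a proper 5-coloring certainly exists.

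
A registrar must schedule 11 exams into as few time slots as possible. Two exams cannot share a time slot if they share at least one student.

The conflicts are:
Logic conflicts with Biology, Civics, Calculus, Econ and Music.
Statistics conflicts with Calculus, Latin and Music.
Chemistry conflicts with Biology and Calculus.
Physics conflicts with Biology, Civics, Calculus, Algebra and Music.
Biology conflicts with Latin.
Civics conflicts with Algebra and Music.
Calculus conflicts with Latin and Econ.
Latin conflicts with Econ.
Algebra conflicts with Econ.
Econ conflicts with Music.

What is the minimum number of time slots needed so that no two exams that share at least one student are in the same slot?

Physics, Civics, Algebra all conflict with each other, so at least 3 time slots are needed.
A valid assignment using 3 time slots: Logic=2, Statistics=3, Chemistry=2, Physics=2, Biology=1, Civics=3, Calculus=1, Latin=2, Algebra=1, Econ=3, Music=1. No two conflicting exams share a time slot.

3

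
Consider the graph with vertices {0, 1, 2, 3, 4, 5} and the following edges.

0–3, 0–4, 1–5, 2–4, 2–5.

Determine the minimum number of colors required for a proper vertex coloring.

1 and 5 are adjacent, so at least 2 colors are needed.
One proper 2-coloring: 0=a, 1=a, 2=a, 3=b, 4=b, 5=b. Each edge has distinct colors on its endpoints.

2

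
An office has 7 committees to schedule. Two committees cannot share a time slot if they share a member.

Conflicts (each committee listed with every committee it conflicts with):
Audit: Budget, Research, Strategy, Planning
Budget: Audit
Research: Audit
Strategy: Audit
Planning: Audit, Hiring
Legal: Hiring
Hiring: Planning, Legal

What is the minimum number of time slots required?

2

Audit and Research conflict, so at least 2 time slots are needed.
2 time slots suffice: time slot 1 → {Audit, Hiring}; time slot 2 → {Budget, Research, Strategy, Planning, Legal}. Every pair that conflicts lands in different time slots.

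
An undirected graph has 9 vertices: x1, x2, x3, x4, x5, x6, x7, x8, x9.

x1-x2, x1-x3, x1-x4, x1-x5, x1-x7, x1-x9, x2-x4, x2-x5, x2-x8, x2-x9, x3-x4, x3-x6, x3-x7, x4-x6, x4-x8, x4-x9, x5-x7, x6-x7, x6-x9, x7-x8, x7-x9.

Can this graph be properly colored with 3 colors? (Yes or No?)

No

x1, x2, x4, x9 are mutually adjacent (a clique of size 4), so at least 4 colors are needed.
So 3 colors are not enough.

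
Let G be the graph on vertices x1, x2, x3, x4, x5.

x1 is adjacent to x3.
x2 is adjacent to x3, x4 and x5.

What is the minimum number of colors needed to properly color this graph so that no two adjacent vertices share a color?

2

x2 and x4 are adjacent, so at least 2 colors are needed.
A valid assignment using 2 colors: x1=R, x2=R, x3=B, x4=B, x5=B. Each edge has distinct colors on its endpoints.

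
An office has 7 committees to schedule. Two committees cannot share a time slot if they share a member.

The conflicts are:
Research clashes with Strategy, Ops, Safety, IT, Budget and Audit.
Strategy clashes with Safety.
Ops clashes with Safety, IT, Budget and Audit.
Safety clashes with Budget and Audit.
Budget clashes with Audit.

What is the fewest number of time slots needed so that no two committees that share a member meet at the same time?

Research, Ops, Safety, Budget, Audit pairwise conflict, so at least 5 time slots are needed.
5 time slots suffice: time slot 1 → {Research}; time slot 2 → {Safety, IT}; time slot 3 → {Strategy, Ops}; time slot 4 → {Budget}; time slot 5 → {Audit}. Each listed conflict is separated.

5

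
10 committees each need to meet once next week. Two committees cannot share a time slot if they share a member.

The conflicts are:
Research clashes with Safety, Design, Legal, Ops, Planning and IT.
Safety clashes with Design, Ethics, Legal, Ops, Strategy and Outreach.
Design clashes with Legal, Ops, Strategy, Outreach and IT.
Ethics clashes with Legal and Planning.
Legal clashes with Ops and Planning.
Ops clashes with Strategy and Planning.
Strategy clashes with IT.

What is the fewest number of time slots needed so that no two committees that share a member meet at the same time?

5

Research, Safety, Design, Legal, Ops are mutually in conflict, so at least 5 time slots are needed.
5 time slots suffice: time slot 1 → {Design, Planning}; time slot 2 → {Safety, IT}; time slot 3 → {Legal, Strategy, Outreach}; time slot 4 → {Ethics, Ops}; time slot 5 → {Research}. Every pair that conflicts lands in different time slots.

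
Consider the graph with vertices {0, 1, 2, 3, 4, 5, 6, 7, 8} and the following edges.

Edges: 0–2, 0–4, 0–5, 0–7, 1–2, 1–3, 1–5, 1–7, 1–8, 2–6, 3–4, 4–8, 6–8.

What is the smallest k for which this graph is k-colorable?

The cycle 6-8-4-0-2-6 has odd length 5, so it cannot be 2-colored; at least 3 colors are needed.
One proper 3-coloring: 0=red, 1=red, 2=blue, 3=green, 4=blue, 5=blue, 6=red, 7=blue, 8=green. Each edge has distinct colors on its endpoints.

3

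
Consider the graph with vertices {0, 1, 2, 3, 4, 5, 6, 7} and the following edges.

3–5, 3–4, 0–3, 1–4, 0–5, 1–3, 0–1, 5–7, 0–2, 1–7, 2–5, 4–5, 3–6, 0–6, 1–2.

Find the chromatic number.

3, 4, 5 are pairwise adjacent, so at least 3 colors are needed.
One proper 3-coloring: 0=c, 1=a, 2=b, 3=b, 4=c, 5=a, 6=a, 7=b. Every edge joins two different colors.

3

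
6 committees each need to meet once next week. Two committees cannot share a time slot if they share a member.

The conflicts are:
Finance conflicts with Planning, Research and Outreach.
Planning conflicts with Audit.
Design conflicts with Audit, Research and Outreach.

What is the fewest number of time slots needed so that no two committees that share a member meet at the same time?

3

The cycle Planning-Audit-Design-Outreach-Finance-Planning has odd length 5, so it cannot be 2-colored; at least 3 time slots are needed.
Using 3 time slots: Finance=1, Planning=3, Design=1, Audit=2, Research=2, Outreach=2. No two conflicting committees share a time slot.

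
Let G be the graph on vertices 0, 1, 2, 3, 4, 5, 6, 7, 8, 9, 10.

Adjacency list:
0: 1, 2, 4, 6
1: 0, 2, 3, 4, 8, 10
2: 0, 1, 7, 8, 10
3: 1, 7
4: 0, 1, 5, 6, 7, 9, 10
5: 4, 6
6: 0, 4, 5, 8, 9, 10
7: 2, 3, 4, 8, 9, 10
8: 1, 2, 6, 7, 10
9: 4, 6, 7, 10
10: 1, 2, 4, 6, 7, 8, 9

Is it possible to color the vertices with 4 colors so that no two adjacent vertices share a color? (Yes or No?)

Yes

The chromatic number is 4. 4, 6, 9, 10 are mutually adjacent (a clique of size 4), so at least 4 colors are needed.
A valid assignment using 4 colors: 0=a, 1=c, 2=d, 3=a, 4=b, 5=a, 6=c, 7=c, 8=b, 9=d, 10=a.
That is already a proper 4-coloring.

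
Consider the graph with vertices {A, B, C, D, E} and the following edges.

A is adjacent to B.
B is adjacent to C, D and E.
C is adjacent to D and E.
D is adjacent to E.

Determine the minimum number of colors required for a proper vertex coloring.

4

B, C, D, E form a clique, so at least 4 colors are needed.
4 colors suffice: A=2, B=1, C=3, D=2, E=4. Each edge has distinct colors on its endpoints.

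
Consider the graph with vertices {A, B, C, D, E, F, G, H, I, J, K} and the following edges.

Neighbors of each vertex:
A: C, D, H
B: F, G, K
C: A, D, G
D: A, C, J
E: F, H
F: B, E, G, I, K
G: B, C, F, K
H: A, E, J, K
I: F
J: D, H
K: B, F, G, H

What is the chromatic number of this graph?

4

B, F, G, K are mutually adjacent (a clique of size 4), so at least 4 colors are needed.
4 colors suffice: A=2, B=4, C=3, D=1, E=2, F=1, G=2, H=1, I=2, J=2, K=3. Every edge joins two different colors.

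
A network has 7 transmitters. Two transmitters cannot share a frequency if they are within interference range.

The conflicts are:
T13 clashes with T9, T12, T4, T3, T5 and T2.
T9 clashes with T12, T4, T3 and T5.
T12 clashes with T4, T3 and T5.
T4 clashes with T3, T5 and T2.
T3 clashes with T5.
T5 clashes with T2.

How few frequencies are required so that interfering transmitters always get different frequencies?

T13, T9, T12, T4, T3, T5 are mutually in conflict, so at least 6 frequencies are needed.
A valid assignment using 6 frequencies: T13=1, T9=6, T12=5, T4=3, T3=4, T5=2, T2=4. Every pair that conflicts lands in different frequencies.

6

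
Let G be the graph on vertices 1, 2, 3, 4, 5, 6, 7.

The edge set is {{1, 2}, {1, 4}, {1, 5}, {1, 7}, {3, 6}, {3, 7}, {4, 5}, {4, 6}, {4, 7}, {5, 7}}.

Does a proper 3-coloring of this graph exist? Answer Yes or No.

1, 4, 5, 7 are pairwise adjacent (a clique of size 4), so at least 4 colors are needed.
So 3 colors are not enough.

No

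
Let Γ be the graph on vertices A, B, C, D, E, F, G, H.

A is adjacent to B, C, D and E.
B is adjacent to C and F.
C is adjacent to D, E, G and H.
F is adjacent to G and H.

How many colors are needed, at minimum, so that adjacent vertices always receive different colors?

3

A, C, D are mutually adjacent, so at least 3 colors are needed.
One proper 3-coloring: A=blue, B=green, C=red, D=green, E=green, F=red, G=blue, H=blue. No two adjacent vertices share a color.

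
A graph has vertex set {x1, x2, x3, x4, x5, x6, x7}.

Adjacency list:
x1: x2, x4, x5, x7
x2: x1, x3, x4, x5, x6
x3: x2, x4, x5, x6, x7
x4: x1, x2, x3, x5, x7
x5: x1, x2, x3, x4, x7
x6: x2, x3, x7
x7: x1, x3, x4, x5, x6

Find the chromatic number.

4

x1, x2, x4, x5 are mutually adjacent (a clique of size 4), so at least 4 colors are needed.
4 colors suffice: color 1 → {x5, x6}; color 2 → {x2, x7}; color 3 → {x1, x3}; color 4 → {x4}. Every edge joins two different colors.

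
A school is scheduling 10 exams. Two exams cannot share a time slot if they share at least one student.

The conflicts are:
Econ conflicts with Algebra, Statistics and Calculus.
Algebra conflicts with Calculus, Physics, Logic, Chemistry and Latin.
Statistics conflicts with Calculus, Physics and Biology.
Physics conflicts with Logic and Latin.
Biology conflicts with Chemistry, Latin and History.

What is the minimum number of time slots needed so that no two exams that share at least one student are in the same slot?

3

Algebra, Physics, Logic all conflict with each other, so at least 3 time slots are needed.
3 time slots suffice: time slot 1 → {Algebra, Statistics, History}; time slot 2 → {Econ, Physics, Biology}; time slot 3 → {Calculus, Logic, Chemistry, Latin}. Every pair that conflicts lands in different time slots.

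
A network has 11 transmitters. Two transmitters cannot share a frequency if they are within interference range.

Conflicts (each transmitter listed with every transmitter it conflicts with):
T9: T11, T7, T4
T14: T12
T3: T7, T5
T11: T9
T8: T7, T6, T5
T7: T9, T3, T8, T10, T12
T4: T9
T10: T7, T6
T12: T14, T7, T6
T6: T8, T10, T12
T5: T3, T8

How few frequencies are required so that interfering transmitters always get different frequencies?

T8 and T5 conflict, so at least 2 frequencies are needed.
Using 2 frequencies: T9=2, T14=1, T3=2, T11=1, T8=2, T7=1, T4=1, T10=2, T12=2, T6=1, T5=1. Every pair that conflicts lands in different frequencies.

2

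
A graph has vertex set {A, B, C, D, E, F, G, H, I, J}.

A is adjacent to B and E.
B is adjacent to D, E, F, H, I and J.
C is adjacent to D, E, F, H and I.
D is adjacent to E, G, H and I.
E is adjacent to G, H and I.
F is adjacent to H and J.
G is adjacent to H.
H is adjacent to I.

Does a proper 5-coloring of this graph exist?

Yes

The chromatic number is 5. B, D, E, H, I are mutually adjacent (a clique of size 5), so at least 5 colors are needed.
5 colors suffice: color 1 → {A, H, J}; color 2 → {E, F}; color 3 → {B, C, G}; color 4 → {D}; color 5 → {I}.
That is already a proper 5-coloring.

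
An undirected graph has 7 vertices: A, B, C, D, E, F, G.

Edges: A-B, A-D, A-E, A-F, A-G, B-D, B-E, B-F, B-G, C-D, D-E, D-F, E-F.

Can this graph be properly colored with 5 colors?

The chromatic number is 5. A, B, D, E, F form a clique, so at least 5 colors are needed.
5 colors suffice: color 1 → {D, G}; color 2 → {A, C}; color 3 → {B}; color 4 → {E}; color 5 → {F}.
That is already a proper 5-coloring.

Yes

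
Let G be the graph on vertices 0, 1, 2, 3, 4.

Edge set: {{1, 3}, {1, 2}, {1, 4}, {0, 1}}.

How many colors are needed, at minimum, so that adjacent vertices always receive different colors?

1 and 4 are adjacent, so at least 2 colors are needed.
A valid assignment using 2 colors: 0=b, 1=a, 2=b, 3=b, 4=b. No two adjacent vertices share a color.

2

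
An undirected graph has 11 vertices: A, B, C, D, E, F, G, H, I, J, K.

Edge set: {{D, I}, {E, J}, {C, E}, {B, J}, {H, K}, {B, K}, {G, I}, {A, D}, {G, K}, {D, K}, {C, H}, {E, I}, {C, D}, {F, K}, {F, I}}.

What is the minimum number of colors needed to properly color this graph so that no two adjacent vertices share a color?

D and K are adjacent, so at least 2 colors are needed.
2 colors suffice: color red → {A, C, I, J, K}; color blue → {B, D, E, F, G, H}. Every edge joins two different colors.

2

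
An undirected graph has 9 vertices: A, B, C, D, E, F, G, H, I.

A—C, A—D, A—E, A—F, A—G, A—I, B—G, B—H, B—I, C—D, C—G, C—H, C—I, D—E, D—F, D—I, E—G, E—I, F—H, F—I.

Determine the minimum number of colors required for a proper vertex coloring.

4

A, C, D, I form a clique, so at least 4 colors are needed.
A valid assignment using 4 colors: A=2, B=2, C=3, D=4, E=3, F=3, G=1, H=1, I=1. No two adjacent vertices share a color.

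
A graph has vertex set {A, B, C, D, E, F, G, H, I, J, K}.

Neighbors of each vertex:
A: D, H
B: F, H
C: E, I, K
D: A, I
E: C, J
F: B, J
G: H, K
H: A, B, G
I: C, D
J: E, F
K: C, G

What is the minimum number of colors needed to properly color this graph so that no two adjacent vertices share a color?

3

The cycle G-K-C-I-D-A-H-G has odd length 7, so it cannot be 2-colored; at least 3 colors are needed.
3 colors suffice: A=2, B=3, C=1, D=1, E=2, F=2, G=3, H=1, I=2, J=1, K=2. No two adjacent vertices share a color.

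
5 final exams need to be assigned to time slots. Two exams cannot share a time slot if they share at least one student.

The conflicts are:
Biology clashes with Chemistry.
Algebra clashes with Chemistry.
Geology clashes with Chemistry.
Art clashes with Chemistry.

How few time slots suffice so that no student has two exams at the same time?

2

Biology and Chemistry conflict, so at least 2 time slots are needed.
2 time slots suffice: time slot 1 → {Chemistry}; time slot 2 → {Biology, Algebra, Geology, Art}. No two conflicting exams share a time slot.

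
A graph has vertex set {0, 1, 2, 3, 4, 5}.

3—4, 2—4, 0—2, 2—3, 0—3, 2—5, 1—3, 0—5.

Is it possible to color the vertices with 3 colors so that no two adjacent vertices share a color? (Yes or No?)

Yes

The chromatic number is 3. 2, 3, 4 form a triangle, so at least 3 colors are needed.
3 colors suffice: color red → {3, 5}; color blue → {1, 2}; color green → {0, 4}.
That is already a proper 3-coloring.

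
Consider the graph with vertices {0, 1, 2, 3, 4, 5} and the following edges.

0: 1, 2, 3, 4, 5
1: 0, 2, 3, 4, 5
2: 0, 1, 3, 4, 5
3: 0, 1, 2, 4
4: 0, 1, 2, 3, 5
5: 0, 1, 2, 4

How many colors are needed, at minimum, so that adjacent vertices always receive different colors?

0, 1, 2, 4, 5 are pairwise adjacent (a clique of size 5), so at least 5 colors are needed.
5 colors suffice: color a → {4}; color b → {0}; color c → {2}; color d → {1}; color e → {3, 5}. No two adjacent vertices share a color.

5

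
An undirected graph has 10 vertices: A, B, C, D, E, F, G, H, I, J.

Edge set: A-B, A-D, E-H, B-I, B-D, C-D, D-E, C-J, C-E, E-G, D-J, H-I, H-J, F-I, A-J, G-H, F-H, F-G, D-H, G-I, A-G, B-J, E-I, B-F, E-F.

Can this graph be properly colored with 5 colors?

The chromatic number is 5. E, F, G, H, I are pairwise adjacent (a clique of size 5), so at least 5 colors are needed.
5 colors suffice: A=4, B=1, C=1, D=3, E=2, F=4, G=5, H=1, I=3, J=2.
That is already a proper 5-coloring.

Yes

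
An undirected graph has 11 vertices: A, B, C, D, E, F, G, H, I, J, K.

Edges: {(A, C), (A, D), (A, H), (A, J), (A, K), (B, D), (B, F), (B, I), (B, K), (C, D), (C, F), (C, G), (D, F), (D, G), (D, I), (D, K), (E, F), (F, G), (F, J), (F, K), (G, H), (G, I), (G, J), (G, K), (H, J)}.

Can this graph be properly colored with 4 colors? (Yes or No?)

The chromatic number is 4. C, D, F, G form a clique, so at least 4 colors are needed.
4 colors suffice: color 1 → {A, B, E, G}; color 2 → {F, H, I}; color 3 → {D, J}; color 4 → {C, K}.
That is already a proper 4-coloring.

Yes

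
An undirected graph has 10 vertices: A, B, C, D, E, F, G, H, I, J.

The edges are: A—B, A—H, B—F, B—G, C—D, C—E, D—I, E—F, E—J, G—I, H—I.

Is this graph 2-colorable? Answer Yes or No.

The cycle B-G-I-H-A-B has odd length 5, so it cannot be 2-colored; at least 3 colors are needed.
So 2 colors are not enough.

No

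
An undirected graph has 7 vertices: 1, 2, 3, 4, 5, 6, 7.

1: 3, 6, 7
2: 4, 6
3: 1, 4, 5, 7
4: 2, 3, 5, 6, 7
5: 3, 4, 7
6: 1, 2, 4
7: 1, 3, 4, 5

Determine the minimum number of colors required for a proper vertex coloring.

4

3, 4, 5, 7 are pairwise adjacent (a clique of size 4), so at least 4 colors are needed.
4 colors suffice: 1=red, 2=green, 3=green, 4=red, 5=yellow, 6=blue, 7=blue. No two adjacent vertices share a color.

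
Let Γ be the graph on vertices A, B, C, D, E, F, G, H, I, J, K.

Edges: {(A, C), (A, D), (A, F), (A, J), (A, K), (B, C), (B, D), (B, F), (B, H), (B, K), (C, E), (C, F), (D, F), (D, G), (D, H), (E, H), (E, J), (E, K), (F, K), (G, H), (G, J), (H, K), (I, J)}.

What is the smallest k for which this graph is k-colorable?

3

A, D, F are mutually adjacent, so at least 3 colors are needed.
3 colors suffice: color 1 → {A, B, E, G, I}; color 2 → {C, D, J, K}; color 3 → {F, H}. Every edge joins two different colors.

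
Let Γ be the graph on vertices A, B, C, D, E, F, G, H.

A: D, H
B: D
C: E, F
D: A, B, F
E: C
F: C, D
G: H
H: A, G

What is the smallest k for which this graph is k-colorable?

B and D are adjacent, so at least 2 colors are needed.
One proper 2-coloring: A=2, B=2, C=1, D=1, E=2, F=2, G=2, H=1. Every edge joins two different colors.

2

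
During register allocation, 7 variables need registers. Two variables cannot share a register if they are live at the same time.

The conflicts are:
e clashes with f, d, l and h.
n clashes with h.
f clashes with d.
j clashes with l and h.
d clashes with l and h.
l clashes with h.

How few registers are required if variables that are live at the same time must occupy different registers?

e, d, l, h are mutually in conflict, so at least 4 registers are needed.
A valid assignment using 4 registers: e=3, n=2, f=1, j=2, d=2, l=4, h=1. Each listed conflict is separated.

4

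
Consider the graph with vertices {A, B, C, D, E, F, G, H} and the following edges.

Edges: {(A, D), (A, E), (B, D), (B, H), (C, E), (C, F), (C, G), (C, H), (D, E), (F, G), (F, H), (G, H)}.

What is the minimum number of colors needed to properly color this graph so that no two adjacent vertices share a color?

4

C, F, G, H are mutually adjacent (a clique of size 4), so at least 4 colors are needed.
4 colors suffice: color 1 → {D, H}; color 2 → {A, B, C}; color 3 → {E, F}; color 4 → {G}. No two adjacent vertices share a color.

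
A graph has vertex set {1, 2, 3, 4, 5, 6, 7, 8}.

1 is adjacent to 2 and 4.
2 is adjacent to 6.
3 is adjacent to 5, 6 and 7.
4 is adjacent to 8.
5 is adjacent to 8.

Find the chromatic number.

3

The cycle 6-2-1-4-8-5-3-6 has odd length 7, so it cannot be 2-colored; at least 3 colors are needed.
3 colors suffice: color a → {2, 3, 4}; color b → {1, 5, 6, 7}; color c → {8}. Each edge has distinct colors on its endpoints.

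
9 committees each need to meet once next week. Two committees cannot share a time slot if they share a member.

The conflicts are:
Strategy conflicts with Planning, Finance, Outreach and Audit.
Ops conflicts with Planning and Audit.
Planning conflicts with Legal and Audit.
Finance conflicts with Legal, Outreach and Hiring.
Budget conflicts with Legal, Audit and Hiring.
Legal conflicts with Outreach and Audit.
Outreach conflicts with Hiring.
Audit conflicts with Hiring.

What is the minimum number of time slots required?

3

Ops, Planning, Audit all conflict with each other, so at least 3 time slots are needed.
3 time slots suffice: Strategy=2, Ops=2, Planning=3, Finance=1, Budget=3, Legal=2, Outreach=3, Audit=1, Hiring=2. Every pair that conflicts lands in different time slots.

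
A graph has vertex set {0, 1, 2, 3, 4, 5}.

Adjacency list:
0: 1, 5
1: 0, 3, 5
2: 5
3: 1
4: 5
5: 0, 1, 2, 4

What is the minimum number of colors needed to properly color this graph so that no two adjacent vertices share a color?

3

0, 1, 5 are pairwise adjacent, so at least 3 colors are needed.
3 colors suffice: 0=green, 1=blue, 2=blue, 3=red, 4=blue, 5=red. No two adjacent vertices share a color.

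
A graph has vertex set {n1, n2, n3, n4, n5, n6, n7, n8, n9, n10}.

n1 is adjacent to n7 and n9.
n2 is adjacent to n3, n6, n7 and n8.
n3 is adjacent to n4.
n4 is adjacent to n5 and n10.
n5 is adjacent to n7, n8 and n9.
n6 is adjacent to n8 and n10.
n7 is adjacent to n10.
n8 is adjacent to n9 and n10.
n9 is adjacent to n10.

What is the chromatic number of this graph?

n6, n8, n10 form a triangle, so at least 3 colors are needed.
One proper 3-coloring: n1=1, n2=1, n3=3, n4=2, n5=1, n6=3, n7=2, n8=2, n9=3, n10=1. Each edge has distinct colors on its endpoints.

3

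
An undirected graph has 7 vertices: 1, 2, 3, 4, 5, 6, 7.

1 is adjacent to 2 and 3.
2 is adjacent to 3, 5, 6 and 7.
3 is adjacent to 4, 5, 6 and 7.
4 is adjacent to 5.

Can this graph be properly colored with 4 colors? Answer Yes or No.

The chromatic number is 3. 1, 2, 3 form a triangle, so at least 3 colors are needed.
One proper 3-coloring: 1=green, 2=blue, 3=red, 4=blue, 5=green, 6=green, 7=green.
Since 4 ≥ 3, a proper 4-coloring certainly exists.

Yes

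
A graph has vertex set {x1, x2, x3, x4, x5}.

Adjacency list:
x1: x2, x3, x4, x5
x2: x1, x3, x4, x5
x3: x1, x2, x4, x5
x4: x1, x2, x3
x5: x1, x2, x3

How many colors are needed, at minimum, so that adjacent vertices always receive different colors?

4

x1, x2, x3, x4 are pairwise adjacent (a clique of size 4), so at least 4 colors are needed.
A valid assignment using 4 colors: x1=2, x2=3, x3=1, x4=4, x5=4. No two adjacent vertices share a color.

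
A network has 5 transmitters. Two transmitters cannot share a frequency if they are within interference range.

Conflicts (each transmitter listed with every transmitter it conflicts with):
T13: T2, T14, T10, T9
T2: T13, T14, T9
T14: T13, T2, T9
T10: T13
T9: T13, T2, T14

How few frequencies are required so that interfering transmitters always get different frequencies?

4

T13, T2, T14, T9 pairwise conflict, so at least 4 frequencies are needed.
Using 4 frequencies: T13=1, T2=2, T14=4, T10=2, T9=3. Each listed conflict is separated.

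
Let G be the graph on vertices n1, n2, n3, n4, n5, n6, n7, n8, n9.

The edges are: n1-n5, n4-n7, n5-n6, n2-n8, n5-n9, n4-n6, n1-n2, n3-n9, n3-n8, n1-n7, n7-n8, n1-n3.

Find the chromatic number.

3

The cycle n4-n6-n5-n1-n7-n4 has odd length 5, so it cannot be 2-colored; at least 3 colors are needed.
3 colors suffice: color R → {n1, n6, n8, n9}; color B → {n2, n3, n5, n7}; color G → {n4}. Every edge joins two different colors.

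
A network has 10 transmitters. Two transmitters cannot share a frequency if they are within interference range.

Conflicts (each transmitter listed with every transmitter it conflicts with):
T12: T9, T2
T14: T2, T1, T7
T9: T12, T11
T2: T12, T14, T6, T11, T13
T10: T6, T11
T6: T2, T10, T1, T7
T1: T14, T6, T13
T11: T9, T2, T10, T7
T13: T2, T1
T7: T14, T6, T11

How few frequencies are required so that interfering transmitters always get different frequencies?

T11 and T7 conflict, so at least 2 frequencies are needed.
2 frequencies suffice: frequency 1 → {T9, T2, T10, T1, T7}; frequency 2 → {T12, T14, T6, T11, T13}. No two conflicting transmitters share a frequency.

2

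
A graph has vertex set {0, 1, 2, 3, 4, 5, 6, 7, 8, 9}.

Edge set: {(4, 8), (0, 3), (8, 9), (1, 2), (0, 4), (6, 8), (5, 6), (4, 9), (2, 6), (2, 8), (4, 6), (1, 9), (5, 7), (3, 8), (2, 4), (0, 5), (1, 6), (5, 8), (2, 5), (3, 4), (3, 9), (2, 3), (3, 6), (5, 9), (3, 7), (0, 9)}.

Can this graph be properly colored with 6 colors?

The chromatic number is 5. 2, 3, 4, 6, 8 are pairwise adjacent (a clique of size 5), so at least 5 colors are needed.
A valid assignment using 5 colors: 0=yellow, 1=red, 2=yellow, 3=red, 4=blue, 5=red, 6=green, 7=blue, 8=purple, 9=green.
Since 6 ≥ 5, a proper 6-coloring certainly exists.

Yes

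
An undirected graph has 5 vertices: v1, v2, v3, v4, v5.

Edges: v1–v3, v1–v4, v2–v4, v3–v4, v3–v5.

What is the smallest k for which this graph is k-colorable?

3

v1, v3, v4 form a triangle, so at least 3 colors are needed.
One proper 3-coloring: v1=3, v2=2, v3=2, v4=1, v5=1. No two adjacent vertices share a color.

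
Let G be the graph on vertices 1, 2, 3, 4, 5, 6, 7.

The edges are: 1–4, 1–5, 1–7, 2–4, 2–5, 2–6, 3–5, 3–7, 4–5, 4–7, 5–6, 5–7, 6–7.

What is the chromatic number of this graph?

1, 4, 5, 7 are mutually adjacent (a clique of size 4), so at least 4 colors are needed.
4 colors suffice: color red → {5}; color blue → {2, 7}; color green → {3, 4, 6}; color yellow → {1}. Each edge has distinct colors on its endpoints.

4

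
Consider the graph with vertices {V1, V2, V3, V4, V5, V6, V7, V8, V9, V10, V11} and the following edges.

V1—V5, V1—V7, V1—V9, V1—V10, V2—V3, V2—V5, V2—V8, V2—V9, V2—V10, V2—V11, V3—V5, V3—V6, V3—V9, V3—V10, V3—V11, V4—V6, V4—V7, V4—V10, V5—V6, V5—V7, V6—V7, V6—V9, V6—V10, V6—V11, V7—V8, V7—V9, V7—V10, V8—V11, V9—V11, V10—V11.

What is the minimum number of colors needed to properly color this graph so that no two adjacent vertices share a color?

4

V4, V6, V7, V10 form a clique, so at least 4 colors are needed.
One proper 4-coloring: V1=3, V2=3, V3=1, V4=4, V5=2, V6=3, V7=1, V8=2, V9=2, V10=2, V11=4. No two adjacent vertices share a color.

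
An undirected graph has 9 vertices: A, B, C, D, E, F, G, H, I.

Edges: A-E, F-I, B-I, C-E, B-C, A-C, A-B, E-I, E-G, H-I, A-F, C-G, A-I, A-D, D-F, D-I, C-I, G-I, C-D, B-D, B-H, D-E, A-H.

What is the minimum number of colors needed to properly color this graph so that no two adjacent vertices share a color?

A, C, D, E, I are pairwise adjacent (a clique of size 5), so at least 5 colors are needed.
5 colors suffice: color 1 → {I}; color 2 → {A, G}; color 3 → {D, H}; color 4 → {C, F}; color 5 → {B, E}. Every edge joins two different colors.

5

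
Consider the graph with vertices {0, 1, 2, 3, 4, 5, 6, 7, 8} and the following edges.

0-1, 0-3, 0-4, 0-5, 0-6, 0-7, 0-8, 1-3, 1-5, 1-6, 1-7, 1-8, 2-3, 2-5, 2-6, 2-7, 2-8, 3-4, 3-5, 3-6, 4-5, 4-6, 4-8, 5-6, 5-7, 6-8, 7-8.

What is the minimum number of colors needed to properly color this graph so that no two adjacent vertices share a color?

0, 1, 3, 5, 6 are pairwise adjacent (a clique of size 5), so at least 5 colors are needed.
5 colors suffice: color red → {0, 2}; color blue → {6, 7}; color green → {5, 8}; color yellow → {1, 4}; color purple → {3}. Every edge joins two different colors.

5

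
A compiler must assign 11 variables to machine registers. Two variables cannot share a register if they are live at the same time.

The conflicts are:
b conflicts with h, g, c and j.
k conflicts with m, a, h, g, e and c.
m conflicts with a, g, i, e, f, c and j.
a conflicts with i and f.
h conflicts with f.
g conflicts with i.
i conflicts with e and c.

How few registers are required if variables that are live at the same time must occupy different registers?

k, m, a are mutually in conflict, so at least 3 registers are needed.
3 registers suffice: b=1, k=2, m=1, a=3, h=3, g=3, i=2, e=3, f=2, c=3, j=2. Each listed conflict is separated.

3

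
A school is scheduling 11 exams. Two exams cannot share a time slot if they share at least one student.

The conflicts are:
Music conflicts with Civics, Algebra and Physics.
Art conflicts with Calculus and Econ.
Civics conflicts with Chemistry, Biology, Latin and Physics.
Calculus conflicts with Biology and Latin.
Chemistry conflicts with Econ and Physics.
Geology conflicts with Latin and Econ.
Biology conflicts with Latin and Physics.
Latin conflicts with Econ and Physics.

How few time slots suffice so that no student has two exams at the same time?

4

Civics, Biology, Latin, Physics pairwise conflict, so at least 4 time slots are needed.
A valid assignment using 4 time slots: Music=1, Art=1, Civics=3, Calculus=2, Chemistry=1, Geology=3, Biology=4, Latin=1, Algebra=2, Econ=2, Physics=2. Every pair that conflicts lands in different time slots.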